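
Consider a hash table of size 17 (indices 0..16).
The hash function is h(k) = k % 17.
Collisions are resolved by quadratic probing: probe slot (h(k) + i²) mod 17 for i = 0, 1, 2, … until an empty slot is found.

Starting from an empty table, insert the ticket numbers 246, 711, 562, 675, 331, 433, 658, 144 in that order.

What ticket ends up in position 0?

246: h=8 => slot 8
711: h=14 => slot 14
562: h=1 => slot 1
675: h=12 => slot 12
331: h=8, probe 8,9 => slot 9
433: h=8, probe 8,9,12,0 => slot 0
658: h=12, probe 12,13 => slot 13
144: h=8, probe 8,9,12,0,7 => slot 7
Table: [433, 562, -, -, -, -, -, 144, 246, 331, -, -, 675, 658, 711, -, -]

433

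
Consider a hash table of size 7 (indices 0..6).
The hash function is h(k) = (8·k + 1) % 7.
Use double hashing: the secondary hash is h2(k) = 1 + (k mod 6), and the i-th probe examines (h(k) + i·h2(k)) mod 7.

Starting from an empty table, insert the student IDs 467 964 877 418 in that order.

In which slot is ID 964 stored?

467 hashes to 6; slot 6 is free → place at 6.
964 hashes to 6, h2=5; 6 taken → place at 4.
877 hashes to 3; slot 3 is free → place at 3.
418 hashes to 6, h2=5; 6,4 taken → place at 2.
Table: [_, _, 418, 877, 964, _, 467]

4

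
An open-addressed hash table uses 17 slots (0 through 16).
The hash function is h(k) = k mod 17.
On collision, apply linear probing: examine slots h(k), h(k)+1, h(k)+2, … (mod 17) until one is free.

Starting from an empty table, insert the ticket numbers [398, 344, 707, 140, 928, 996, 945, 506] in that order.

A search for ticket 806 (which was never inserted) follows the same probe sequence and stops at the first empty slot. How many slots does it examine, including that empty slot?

Insert 398: h=7, slot 7 empty -> index 7.
Insert 344: h=4, slot 4 empty -> index 4.
Insert 707: h=10, slot 10 empty -> index 10.
Insert 140: h=4, slot 4 occupied -> index 5.
Insert 928: h=10, slot 10 occupied -> index 11.
Insert 996: h=10, slots 10,11 occupied -> index 12.
Insert 945: h=10, slots 10,11,12 occupied -> index 13.
Insert 506: h=13, slot 13 occupied -> index 14.
Table: [., ., ., ., 344, 140, ., 398, ., ., 707, 928, 996, 945, 506, ., .]
Lookup 806: h=7, probe 7,8 → slot 8 empty, not found.

2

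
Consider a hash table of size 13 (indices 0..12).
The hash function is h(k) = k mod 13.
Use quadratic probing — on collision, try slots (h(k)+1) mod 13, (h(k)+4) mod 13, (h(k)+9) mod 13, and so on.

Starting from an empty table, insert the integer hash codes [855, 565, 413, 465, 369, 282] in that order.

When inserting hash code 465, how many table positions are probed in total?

3

Insert 855: h=10, slot 10 empty -> index 10.
Insert 565: h=6, slot 6 empty -> index 6.
Insert 413: h=10, slot 10 occupied -> index 11.
Insert 465: h=10, slots 10,11 occupied -> index 1.
Insert 369: h=5, slot 5 empty -> index 5.
Insert 282: h=9, slot 9 empty -> index 9.
Table: [—, 465, —, —, —, 369, 565, —, —, 282, 855, 413, —]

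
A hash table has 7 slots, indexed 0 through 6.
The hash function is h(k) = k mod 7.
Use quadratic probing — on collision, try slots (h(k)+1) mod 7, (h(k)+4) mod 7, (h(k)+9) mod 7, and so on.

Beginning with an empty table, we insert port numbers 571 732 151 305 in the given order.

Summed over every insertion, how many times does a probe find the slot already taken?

6

Insert 571: h=4, slot 4 empty -> index 4.
Insert 732: h=4, slot 4 occupied -> index 5.
Insert 151: h=4, slots 4,5 occupied -> index 1.
Insert 305: h=4, slots 4,5,1 occupied -> index 6.
Table: [—, 151, —, —, 571, 732, 305]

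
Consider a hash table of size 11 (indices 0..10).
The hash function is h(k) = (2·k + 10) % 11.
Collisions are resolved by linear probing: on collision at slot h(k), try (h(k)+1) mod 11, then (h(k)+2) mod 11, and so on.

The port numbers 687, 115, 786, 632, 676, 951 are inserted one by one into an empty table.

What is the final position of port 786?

0

687: h=9 -> slot 9
115: h=9, probe 9,10 -> slot 10
786: h=9, probe 9,10,0 -> slot 0
632: h=9, probe 9,10,0,1 -> slot 1
676: h=9, probe 9,10,0,1,2 -> slot 2
951: h=9, probe 9,10,0,1,2,3 -> slot 3
Table: [786, 632, 676, 951, —, —, —, —, —, 687, 115]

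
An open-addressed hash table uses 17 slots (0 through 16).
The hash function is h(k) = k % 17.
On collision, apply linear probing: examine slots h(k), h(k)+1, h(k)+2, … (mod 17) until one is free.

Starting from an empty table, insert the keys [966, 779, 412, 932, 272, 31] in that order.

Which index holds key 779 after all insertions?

Insert 966: h=14, slot 14 empty => index 14.
Insert 779: h=14, slot 14 occupied => index 15.
Insert 412: h=4, slot 4 empty => index 4.
Insert 932: h=14, slots 14,15 occupied => index 16.
Insert 272: h=0, slot 0 empty => index 0.
Insert 31: h=14, slots 14,15,16,0 occupied => index 1.
Table: [272, 31, ., ., 412, ., ., ., ., ., ., ., ., ., 966, 779, 932]

15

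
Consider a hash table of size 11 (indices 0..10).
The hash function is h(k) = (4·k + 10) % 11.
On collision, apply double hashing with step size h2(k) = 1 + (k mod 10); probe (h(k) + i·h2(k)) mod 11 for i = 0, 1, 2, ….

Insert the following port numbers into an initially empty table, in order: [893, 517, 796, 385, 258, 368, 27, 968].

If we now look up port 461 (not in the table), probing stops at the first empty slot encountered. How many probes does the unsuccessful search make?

4

Insert 893: h=7, slot 7 empty -> index 7.
Insert 517: h=10, slot 10 empty -> index 10.
Insert 796: h=4, slot 4 empty -> index 4.
Insert 385: h=10, h2=6, slot 10 occupied -> index 5.
Insert 258: h=8, slot 8 empty -> index 8.
Insert 368: h=8, h2=9, slot 8 occupied -> index 6.
Insert 27: h=8, h2=8, slots 8,5 occupied -> index 2.
Insert 968: h=10, h2=9, slots 10,8,6,4,2 occupied -> index 0.
Table: [968, ., 27, ., 796, 385, 368, 893, 258, ., 517]
Lookup 461: h=6, h2=2, probe 6,8,10,1 → slot 1 empty, not found.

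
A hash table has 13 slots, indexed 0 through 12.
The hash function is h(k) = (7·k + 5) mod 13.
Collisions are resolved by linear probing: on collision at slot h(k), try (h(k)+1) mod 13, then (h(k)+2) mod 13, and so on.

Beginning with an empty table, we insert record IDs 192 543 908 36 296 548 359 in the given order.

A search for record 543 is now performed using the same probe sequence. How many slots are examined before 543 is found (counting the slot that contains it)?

2

192 hashes to 10; slot 10 is free => place at 10.
543 hashes to 10; 10 taken => place at 11.
908 hashes to 4; slot 4 is free => place at 4.
36 hashes to 10; 10,11 taken => place at 12.
296 hashes to 10; 10,11,12 taken => place at 0.
548 hashes to 6; slot 6 is free => place at 6.
359 hashes to 9; slot 9 is free => place at 9.
Table: [296, _, _, _, 908, _, 548, _, _, 359, 192, 543, 36]
Lookup 543: h=10, probe 10,11 → found at 11.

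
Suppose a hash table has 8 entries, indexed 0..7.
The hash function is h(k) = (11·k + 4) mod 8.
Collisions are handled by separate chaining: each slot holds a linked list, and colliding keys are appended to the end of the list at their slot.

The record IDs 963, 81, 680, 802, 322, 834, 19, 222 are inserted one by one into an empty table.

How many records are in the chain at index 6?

Insert 963: h=5, bucket 5 empty → new chain.
Insert 81: h=7, bucket 7 empty → new chain.
Insert 680: h=4, bucket 4 empty → new chain.
Insert 802: h=2, bucket 2 empty → new chain.
Insert 322: h=2, bucket 2 nonempty → append to chain.
Insert 834: h=2, bucket 2 nonempty → append to chain.
Insert 19: h=5, bucket 5 nonempty → append to chain.
Insert 222: h=6, bucket 6 empty → new chain.
Final buckets:
0: —
1: —
2: 802 -> 322 -> 834
3: —
4: 680
5: 963 -> 19
6: 222
7: 81

1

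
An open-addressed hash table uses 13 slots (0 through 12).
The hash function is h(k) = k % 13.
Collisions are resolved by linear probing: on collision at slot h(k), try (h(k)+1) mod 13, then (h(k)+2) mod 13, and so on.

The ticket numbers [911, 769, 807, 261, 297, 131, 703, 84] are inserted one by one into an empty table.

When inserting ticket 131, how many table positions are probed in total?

5

911: h=1 => slot 1
769: h=2 => slot 2
807: h=1, probe 1,2,3 => slot 3
261: h=1, probe 1,2,3,4 => slot 4
297: h=11 => slot 11
131: h=1, probe 1,2,3,4,5 => slot 5
703: h=1, probe 1,2,3,4,5,6 => slot 6
84: h=6, probe 6,7 => slot 7
Table: [∅, 911, 769, 807, 261, 131, 703, 84, ∅, ∅, ∅, 297, ∅]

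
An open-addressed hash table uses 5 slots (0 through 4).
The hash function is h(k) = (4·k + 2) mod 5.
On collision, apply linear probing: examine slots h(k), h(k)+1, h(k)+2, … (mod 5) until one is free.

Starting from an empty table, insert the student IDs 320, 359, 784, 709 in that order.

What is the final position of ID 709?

0

320: h=2 -> slot 2
359: h=3 -> slot 3
784: h=3, probe 3,4 -> slot 4
709: h=3, probe 3,4,0 -> slot 0
Table: [709, -, 320, 359, 784]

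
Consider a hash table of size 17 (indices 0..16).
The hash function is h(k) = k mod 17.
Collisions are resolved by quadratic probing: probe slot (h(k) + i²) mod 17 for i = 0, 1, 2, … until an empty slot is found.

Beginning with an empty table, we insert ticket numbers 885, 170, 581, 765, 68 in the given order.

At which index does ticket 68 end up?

885: h=1 → slot 1
170: h=0 → slot 0
581: h=3 → slot 3
765: h=0, probe 0,1,4 → slot 4
68: h=0, probe 0,1,4,9 → slot 9
Table: [170, 885, —, 581, 765, —, —, —, —, 68, —, —, —, —, —, —, —]

9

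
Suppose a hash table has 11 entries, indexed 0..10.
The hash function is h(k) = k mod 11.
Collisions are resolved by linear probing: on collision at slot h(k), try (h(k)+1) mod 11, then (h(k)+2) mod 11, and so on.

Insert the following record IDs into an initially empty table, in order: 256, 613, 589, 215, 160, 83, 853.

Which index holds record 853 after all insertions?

0

256: h=3 -> slot 3
613: h=8 -> slot 8
589: h=6 -> slot 6
215: h=6, probe 6,7 -> slot 7
160: h=6, probe 6,7,8,9 -> slot 9
83: h=6, probe 6,7,8,9,10 -> slot 10
853: h=6, probe 6,7,8,9,10,0 -> slot 0
Table: [853, -, -, 256, -, -, 589, 215, 613, 160, 83]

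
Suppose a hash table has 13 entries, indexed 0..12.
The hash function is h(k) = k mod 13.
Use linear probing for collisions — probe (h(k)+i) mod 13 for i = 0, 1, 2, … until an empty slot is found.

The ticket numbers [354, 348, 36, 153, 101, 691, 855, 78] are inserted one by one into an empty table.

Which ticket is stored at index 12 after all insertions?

153

354: h=3 => slot 3
348: h=10 => slot 10
36: h=10, probe 10,11 => slot 11
153: h=10, probe 10,11,12 => slot 12
101: h=10, probe 10,11,12,0 => slot 0
691: h=2 => slot 2
855: h=10, probe 10,11,12,0,1 => slot 1
78: h=0, probe 0,1,2,3,4 => slot 4
Table: [101, 855, 691, 354, 78, ∅, ∅, ∅, ∅, ∅, 348, 36, 153]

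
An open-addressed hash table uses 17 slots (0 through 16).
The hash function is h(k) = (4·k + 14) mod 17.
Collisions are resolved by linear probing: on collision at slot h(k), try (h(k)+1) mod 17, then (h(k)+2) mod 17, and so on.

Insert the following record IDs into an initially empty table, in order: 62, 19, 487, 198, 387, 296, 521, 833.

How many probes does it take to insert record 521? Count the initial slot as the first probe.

5

62: h=7 → slot 7
19: h=5 → slot 5
487: h=7, probe 7,8 → slot 8
198: h=7, probe 7,8,9 → slot 9
387: h=15 → slot 15
296: h=8, probe 8,9,10 → slot 10
521: h=7, probe 7,8,9,10,11 → slot 11
833: h=14 → slot 14
Table: [., ., ., ., ., 19, ., 62, 487, 198, 296, 521, ., ., 833, 387, .]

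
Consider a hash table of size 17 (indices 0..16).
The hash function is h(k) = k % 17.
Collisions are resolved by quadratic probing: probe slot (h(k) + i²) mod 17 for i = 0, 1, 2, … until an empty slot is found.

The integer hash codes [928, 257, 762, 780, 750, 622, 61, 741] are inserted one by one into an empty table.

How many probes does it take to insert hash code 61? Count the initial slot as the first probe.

Insert 928: h=10, slot 10 empty → index 10.
Insert 257: h=2, slot 2 empty → index 2.
Insert 762: h=14, slot 14 empty → index 14.
Insert 780: h=15, slot 15 empty → index 15.
Insert 750: h=2, slot 2 occupied → index 3.
Insert 622: h=10, slot 10 occupied → index 11.
Insert 61: h=10, slots 10,11,14,2 occupied → index 9.
Insert 741: h=10, slots 10,11,14,2,9 occupied → index 1.
Table: [—, 741, 257, 750, —, —, —, —, —, 61, 928, 622, —, —, 762, 780, —]

5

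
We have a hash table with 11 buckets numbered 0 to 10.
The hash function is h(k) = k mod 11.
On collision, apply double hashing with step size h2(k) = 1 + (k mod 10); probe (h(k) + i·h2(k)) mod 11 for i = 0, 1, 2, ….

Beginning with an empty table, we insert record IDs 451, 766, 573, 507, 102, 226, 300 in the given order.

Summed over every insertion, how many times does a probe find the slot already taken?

2

451 hashes to 0; slot 0 is free => place at 0.
766 hashes to 7; slot 7 is free => place at 7.
573 hashes to 1; slot 1 is free => place at 1.
507 hashes to 1, h2=8; 1 taken => place at 9.
102 hashes to 3; slot 3 is free => place at 3.
226 hashes to 6; slot 6 is free => place at 6.
300 hashes to 3, h2=1; 3 taken => place at 4.
Table: [451, 573, _, 102, 300, _, 226, 766, _, 507, _]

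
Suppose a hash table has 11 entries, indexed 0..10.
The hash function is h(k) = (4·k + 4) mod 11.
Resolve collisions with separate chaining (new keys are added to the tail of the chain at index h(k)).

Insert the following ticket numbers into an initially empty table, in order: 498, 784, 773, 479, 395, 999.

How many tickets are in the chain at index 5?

3

Insert 498: h=5, bucket 5 empty → new chain.
Insert 784: h=5, bucket 5 nonempty → append to chain.
Insert 773: h=5, bucket 5 nonempty → append to chain.
Insert 479: h=6, bucket 6 empty → new chain.
Insert 395: h=0, bucket 0 empty → new chain.
Insert 999: h=7, bucket 7 empty → new chain.
Final buckets:
0: 395
1: .
2: .
3: .
4: .
5: 498 -> 784 -> 773
6: 479
7: 999
8: .
9: .
10: .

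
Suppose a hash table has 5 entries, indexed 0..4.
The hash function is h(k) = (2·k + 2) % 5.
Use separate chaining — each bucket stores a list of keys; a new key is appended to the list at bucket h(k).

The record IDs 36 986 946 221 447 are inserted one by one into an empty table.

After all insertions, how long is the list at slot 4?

4

Insert 36: h=4, bucket 4 empty -> new chain.
Insert 986: h=4, bucket 4 nonempty -> append to chain.
Insert 946: h=4, bucket 4 nonempty -> append to chain.
Insert 221: h=4, bucket 4 nonempty -> append to chain.
Insert 447: h=1, bucket 1 empty -> new chain.
Final buckets:
0: —
1: 447
2: —
3: —
4: 36 -> 986 -> 946 -> 221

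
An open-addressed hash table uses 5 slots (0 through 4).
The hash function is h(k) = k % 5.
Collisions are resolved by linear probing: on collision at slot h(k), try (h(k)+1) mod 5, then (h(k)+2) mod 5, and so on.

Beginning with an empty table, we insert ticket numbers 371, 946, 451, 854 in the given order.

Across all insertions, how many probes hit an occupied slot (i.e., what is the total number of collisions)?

371 hashes to 1; slot 1 is free -> place at 1.
946 hashes to 1; 1 taken -> place at 2.
451 hashes to 1; 1,2 taken -> place at 3.
854 hashes to 4; slot 4 is free -> place at 4.
Table: [-, 371, 946, 451, 854]

3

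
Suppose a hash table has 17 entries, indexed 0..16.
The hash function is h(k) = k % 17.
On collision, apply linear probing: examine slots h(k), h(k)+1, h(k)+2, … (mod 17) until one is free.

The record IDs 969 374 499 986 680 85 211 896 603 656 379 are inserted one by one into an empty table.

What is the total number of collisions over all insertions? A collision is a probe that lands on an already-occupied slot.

10

969: h=0 => slot 0
374: h=0, probe 0,1 => slot 1
499: h=6 => slot 6
986: h=0, probe 0,1,2 => slot 2
680: h=0, probe 0,1,2,3 => slot 3
85: h=0, probe 0,1,2,3,4 => slot 4
211: h=7 => slot 7
896: h=12 => slot 12
603: h=8 => slot 8
656: h=10 => slot 10
379: h=5 => slot 5
Table: [969, 374, 986, 680, 85, 379, 499, 211, 603, ., 656, ., 896, ., ., ., .]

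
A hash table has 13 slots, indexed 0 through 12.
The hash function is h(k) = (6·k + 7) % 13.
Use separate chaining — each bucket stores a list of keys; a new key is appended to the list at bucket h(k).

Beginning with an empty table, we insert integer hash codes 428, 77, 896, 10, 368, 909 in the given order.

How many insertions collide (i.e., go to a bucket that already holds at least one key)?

3

428 -> bucket 1
77 -> bucket 1 (collision)
896 -> bucket 1 (collision)
10 -> bucket 2
368 -> bucket 5
909 -> bucket 1 (collision)
Final buckets:
0: -
1: 428 -> 77 -> 896 -> 909
2: 10
3: -
4: -
5: 368
6: -
7: -
8: -
9: -
10: -
11: -
12: -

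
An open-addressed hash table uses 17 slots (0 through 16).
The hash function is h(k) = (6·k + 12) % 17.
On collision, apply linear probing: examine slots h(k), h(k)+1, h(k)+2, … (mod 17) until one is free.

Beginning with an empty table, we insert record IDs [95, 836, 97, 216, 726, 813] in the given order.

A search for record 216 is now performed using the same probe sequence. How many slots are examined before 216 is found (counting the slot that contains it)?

2

Insert 95: h=4, slot 4 empty → index 4.
Insert 836: h=13, slot 13 empty → index 13.
Insert 97: h=16, slot 16 empty → index 16.
Insert 216: h=16, slot 16 occupied → index 0.
Insert 726: h=16, slots 16,0 occupied → index 1.
Insert 813: h=11, slot 11 empty → index 11.
Table: [216, 726, -, -, 95, -, -, -, -, -, -, 813, -, 836, -, -, 97]
Lookup 216: h=16, probe 16,0 → found at 0.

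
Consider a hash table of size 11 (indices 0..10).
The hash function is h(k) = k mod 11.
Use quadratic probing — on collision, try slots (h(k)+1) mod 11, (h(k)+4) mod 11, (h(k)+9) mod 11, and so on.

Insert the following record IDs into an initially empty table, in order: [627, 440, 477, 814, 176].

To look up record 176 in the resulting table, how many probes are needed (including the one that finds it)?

Insert 627: h=0, slot 0 empty → index 0.
Insert 440: h=0, slot 0 occupied → index 1.
Insert 477: h=4, slot 4 empty → index 4.
Insert 814: h=0, slots 0,1,4 occupied → index 9.
Insert 176: h=0, slots 0,1,4,9 occupied → index 5.
Table: [627, 440, —, —, 477, 176, —, —, —, 814, —]
Lookup 176: h=0, probe 0,1,4,9,5 → found at 5.

5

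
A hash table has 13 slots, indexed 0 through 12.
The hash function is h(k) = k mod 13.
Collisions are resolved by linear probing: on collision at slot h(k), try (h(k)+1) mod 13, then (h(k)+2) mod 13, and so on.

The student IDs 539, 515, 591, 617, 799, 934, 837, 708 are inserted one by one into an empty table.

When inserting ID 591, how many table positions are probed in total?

539 hashes to 6; slot 6 is free => place at 6.
515 hashes to 8; slot 8 is free => place at 8.
591 hashes to 6; 6 taken => place at 7.
617 hashes to 6; 6,7,8 taken => place at 9.
799 hashes to 6; 6,7,8,9 taken => place at 10.
934 hashes to 11; slot 11 is free => place at 11.
837 hashes to 5; slot 5 is free => place at 5.
708 hashes to 6; 6,7,8,9,10,11 taken => place at 12.
Table: [., ., ., ., ., 837, 539, 591, 515, 617, 799, 934, 708]

2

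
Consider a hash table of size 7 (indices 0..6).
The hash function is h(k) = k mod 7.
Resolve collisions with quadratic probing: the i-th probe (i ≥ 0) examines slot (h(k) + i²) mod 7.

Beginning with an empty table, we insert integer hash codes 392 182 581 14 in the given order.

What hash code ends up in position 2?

14

392: h=0 -> slot 0
182: h=0, probe 0,1 -> slot 1
581: h=0, probe 0,1,4 -> slot 4
14: h=0, probe 0,1,4,2 -> slot 2
Table: [392, 182, 14, _, 581, _, _]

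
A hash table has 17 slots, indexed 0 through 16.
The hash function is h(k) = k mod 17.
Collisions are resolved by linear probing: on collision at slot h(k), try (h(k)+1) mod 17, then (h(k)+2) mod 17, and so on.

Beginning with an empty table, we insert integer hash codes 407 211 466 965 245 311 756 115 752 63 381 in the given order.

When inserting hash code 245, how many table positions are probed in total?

3

407 hashes to 16; slot 16 is free → place at 16.
211 hashes to 7; slot 7 is free → place at 7.
466 hashes to 7; 7 taken → place at 8.
965 hashes to 13; slot 13 is free → place at 13.
245 hashes to 7; 7,8 taken → place at 9.
311 hashes to 5; slot 5 is free → place at 5.
756 hashes to 8; 8,9 taken → place at 10.
115 hashes to 13; 13 taken → place at 14.
752 hashes to 4; slot 4 is free → place at 4.
63 hashes to 12; slot 12 is free → place at 12.
381 hashes to 7; 7,8,9,10 taken → place at 11.
Table: [∅, ∅, ∅, ∅, 752, 311, ∅, 211, 466, 245, 756, 381, 63, 965, 115, ∅, 407]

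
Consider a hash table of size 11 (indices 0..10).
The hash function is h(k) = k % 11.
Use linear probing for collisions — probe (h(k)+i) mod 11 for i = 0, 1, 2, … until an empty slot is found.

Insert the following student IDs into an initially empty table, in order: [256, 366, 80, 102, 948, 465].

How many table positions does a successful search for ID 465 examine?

Insert 256: h=3, slot 3 empty => index 3.
Insert 366: h=3, slot 3 occupied => index 4.
Insert 80: h=3, slots 3,4 occupied => index 5.
Insert 102: h=3, slots 3,4,5 occupied => index 6.
Insert 948: h=2, slot 2 empty => index 2.
Insert 465: h=3, slots 3,4,5,6 occupied => index 7.
Table: [_, _, 948, 256, 366, 80, 102, 465, _, _, _]
Lookup 465: h=3, probe 3,4,5,6,7 → found at 7.

5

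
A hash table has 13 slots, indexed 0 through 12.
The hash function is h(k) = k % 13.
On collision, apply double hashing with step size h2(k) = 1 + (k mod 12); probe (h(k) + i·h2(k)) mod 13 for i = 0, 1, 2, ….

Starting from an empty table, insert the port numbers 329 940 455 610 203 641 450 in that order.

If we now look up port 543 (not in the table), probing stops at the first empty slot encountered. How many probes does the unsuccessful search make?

2

329: h=4 => slot 4
940: h=4, h2=5, probe 4,9 => slot 9
455: h=0 => slot 0
610: h=12 => slot 12
203: h=8 => slot 8
641: h=4, h2=6, probe 4,10 => slot 10
450: h=8, h2=7, probe 8,2 => slot 2
Table: [455, ∅, 450, ∅, 329, ∅, ∅, ∅, 203, 940, 641, ∅, 610]
Lookup 543: h=10, h2=4, probe 10,1 → slot 1 empty, not found.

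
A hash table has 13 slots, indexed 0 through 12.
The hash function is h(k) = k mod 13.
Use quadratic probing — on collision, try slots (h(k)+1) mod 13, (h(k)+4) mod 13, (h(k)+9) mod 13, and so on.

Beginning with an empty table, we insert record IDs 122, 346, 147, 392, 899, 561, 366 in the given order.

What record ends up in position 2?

392

Insert 122: h=5, slot 5 empty => index 5.
Insert 346: h=8, slot 8 empty => index 8.
Insert 147: h=4, slot 4 empty => index 4.
Insert 392: h=2, slot 2 empty => index 2.
Insert 899: h=2, slot 2 occupied => index 3.
Insert 561: h=2, slots 2,3 occupied => index 6.
Insert 366: h=2, slots 2,3,6 occupied => index 11.
Table: [_, _, 392, 899, 147, 122, 561, _, 346, _, _, 366, _]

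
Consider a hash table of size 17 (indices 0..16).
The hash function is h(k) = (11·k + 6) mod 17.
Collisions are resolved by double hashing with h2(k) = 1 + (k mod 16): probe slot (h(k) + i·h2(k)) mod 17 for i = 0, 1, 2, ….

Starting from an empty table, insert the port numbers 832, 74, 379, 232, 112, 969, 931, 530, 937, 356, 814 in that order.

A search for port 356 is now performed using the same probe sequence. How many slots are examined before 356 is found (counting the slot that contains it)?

2

832: h=12 → slot 12
74: h=4 → slot 4
379: h=10 → slot 10
232: h=8 → slot 8
112: h=14 → slot 14
969: h=6 → slot 6
931: h=13 → slot 13
530: h=5 → slot 5
937: h=11 → slot 11
356: h=12, h2=5, probe 12,0 → slot 0
814: h=1 → slot 1
Table: [356, 814, _, _, 74, 530, 969, _, 232, _, 379, 937, 832, 931, 112, _, _]
Lookup 356: h=12, h2=5, probe 12,0 → found at 0.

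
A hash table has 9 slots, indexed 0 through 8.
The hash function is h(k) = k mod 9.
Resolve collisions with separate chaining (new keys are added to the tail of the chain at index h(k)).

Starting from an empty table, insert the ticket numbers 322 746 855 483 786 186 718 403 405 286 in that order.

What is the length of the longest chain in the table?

4

322 → bucket 7
746 → bucket 8
855 → bucket 0
483 → bucket 6
786 → bucket 3
186 → bucket 6 (collision)
718 → bucket 7 (collision)
403 → bucket 7 (collision)
405 → bucket 0 (collision)
286 → bucket 7 (collision)
Final buckets:
0: 855 -> 405
1: _
2: _
3: 786
4: _
5: _
6: 483 -> 186
7: 322 -> 718 -> 403 -> 286
8: 746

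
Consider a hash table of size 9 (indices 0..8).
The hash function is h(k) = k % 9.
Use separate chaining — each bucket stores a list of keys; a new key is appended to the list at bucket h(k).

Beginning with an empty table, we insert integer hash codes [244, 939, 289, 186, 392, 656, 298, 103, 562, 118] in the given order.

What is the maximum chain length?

244 → bucket 1
939 → bucket 3
289 → bucket 1 (collision)
186 → bucket 6
392 → bucket 5
656 → bucket 8
298 → bucket 1 (collision)
103 → bucket 4
562 → bucket 4 (collision)
118 → bucket 1 (collision)
Final buckets:
0: -
1: 244 -> 289 -> 298 -> 118
2: -
3: 939
4: 103 -> 562
5: 392
6: 186
7: -
8: 656

4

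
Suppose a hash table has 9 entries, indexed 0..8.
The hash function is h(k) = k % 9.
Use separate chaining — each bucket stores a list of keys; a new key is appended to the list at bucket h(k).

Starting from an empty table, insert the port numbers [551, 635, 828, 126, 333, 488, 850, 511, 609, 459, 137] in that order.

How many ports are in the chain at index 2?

Insert 551: h=2, bucket 2 empty → new chain.
Insert 635: h=5, bucket 5 empty → new chain.
Insert 828: h=0, bucket 0 empty → new chain.
Insert 126: h=0, bucket 0 nonempty → append to chain.
Insert 333: h=0, bucket 0 nonempty → append to chain.
Insert 488: h=2, bucket 2 nonempty → append to chain.
Insert 850: h=4, bucket 4 empty → new chain.
Insert 511: h=7, bucket 7 empty → new chain.
Insert 609: h=6, bucket 6 empty → new chain.
Insert 459: h=0, bucket 0 nonempty → append to chain.
Insert 137: h=2, bucket 2 nonempty → append to chain.
Final buckets:
0: 828 -> 126 -> 333 -> 459
1: _
2: 551 -> 488 -> 137
3: _
4: 850
5: 635
6: 609
7: 511
8: _

3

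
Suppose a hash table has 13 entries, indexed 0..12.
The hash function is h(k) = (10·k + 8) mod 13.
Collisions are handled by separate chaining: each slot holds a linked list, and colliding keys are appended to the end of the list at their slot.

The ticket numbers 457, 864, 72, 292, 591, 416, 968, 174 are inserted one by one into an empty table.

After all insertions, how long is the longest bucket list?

4

457 -> bucket 2
864 -> bucket 3
72 -> bucket 0
292 -> bucket 3 (collision)
591 -> bucket 3 (collision)
416 -> bucket 8
968 -> bucket 3 (collision)
174 -> bucket 6
Final buckets:
0: 72
1: -
2: 457
3: 864 -> 292 -> 591 -> 968
4: -
5: -
6: 174
7: -
8: 416
9: -
10: -
11: -
12: -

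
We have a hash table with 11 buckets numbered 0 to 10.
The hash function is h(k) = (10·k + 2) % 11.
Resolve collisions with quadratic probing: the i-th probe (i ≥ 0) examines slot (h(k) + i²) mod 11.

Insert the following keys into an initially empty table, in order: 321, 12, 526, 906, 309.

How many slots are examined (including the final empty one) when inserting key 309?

2

321: h=0 => slot 0
12: h=1 => slot 1
526: h=4 => slot 4
906: h=9 => slot 9
309: h=1, probe 1,2 => slot 2
Table: [321, 12, 309, _, 526, _, _, _, _, 906, _]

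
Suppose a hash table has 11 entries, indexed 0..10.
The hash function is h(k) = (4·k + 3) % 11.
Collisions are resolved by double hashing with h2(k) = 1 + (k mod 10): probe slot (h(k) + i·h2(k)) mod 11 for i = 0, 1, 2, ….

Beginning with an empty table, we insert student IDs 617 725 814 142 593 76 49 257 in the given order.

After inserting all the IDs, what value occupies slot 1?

617: h=7 -> slot 7
725: h=10 -> slot 10
814: h=3 -> slot 3
142: h=10, h2=3, probe 10,2 -> slot 2
593: h=10, h2=4, probe 10,3,7,0 -> slot 0
76: h=10, h2=7, probe 10,6 -> slot 6
49: h=1 -> slot 1
257: h=8 -> slot 8
Table: [593, 49, 142, 814, -, -, 76, 617, 257, -, 725]

49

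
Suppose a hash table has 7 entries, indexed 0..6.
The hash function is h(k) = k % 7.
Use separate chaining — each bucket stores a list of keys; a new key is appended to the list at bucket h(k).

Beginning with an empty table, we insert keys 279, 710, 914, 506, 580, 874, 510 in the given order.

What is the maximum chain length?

4

Insert 279: h=6, bucket 6 empty → new chain.
Insert 710: h=3, bucket 3 empty → new chain.
Insert 914: h=4, bucket 4 empty → new chain.
Insert 506: h=2, bucket 2 empty → new chain.
Insert 580: h=6, bucket 6 nonempty → append to chain.
Insert 874: h=6, bucket 6 nonempty → append to chain.
Insert 510: h=6, bucket 6 nonempty → append to chain.
Final buckets:
0: _
1: _
2: 506
3: 710
4: 914
5: _
6: 279 -> 580 -> 874 -> 510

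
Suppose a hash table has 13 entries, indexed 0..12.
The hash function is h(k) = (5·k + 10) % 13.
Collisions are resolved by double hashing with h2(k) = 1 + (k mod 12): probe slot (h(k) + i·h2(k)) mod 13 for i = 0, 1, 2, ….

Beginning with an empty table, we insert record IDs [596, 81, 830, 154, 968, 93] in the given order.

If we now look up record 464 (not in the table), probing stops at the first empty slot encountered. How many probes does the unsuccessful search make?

596: h=0 => slot 0
81: h=12 => slot 12
830: h=0, h2=3, probe 0,3 => slot 3
154: h=0, h2=11, probe 0,11 => slot 11
968: h=1 => slot 1
93: h=7 => slot 7
Table: [596, 968, —, 830, —, —, —, 93, —, —, —, 154, 81]
Lookup 464: h=3, h2=9, probe 3,12,8 → slot 8 empty, not found.

3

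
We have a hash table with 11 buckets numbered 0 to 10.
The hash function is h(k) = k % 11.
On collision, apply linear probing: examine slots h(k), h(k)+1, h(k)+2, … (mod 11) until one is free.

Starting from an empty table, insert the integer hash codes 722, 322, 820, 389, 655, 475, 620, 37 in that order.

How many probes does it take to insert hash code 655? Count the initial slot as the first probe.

3

Insert 722: h=7, slot 7 empty -> index 7.
Insert 322: h=3, slot 3 empty -> index 3.
Insert 820: h=6, slot 6 empty -> index 6.
Insert 389: h=4, slot 4 empty -> index 4.
Insert 655: h=6, slots 6,7 occupied -> index 8.
Insert 475: h=2, slot 2 empty -> index 2.
Insert 620: h=4, slot 4 occupied -> index 5.
Insert 37: h=4, slots 4,5,6,7,8 occupied -> index 9.
Table: [—, —, 475, 322, 389, 620, 820, 722, 655, 37, —]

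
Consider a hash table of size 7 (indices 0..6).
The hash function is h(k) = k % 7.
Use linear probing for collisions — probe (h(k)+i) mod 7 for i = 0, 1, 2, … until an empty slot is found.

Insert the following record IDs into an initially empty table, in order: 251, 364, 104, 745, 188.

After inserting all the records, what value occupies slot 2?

Insert 251: h=6, slot 6 empty => index 6.
Insert 364: h=0, slot 0 empty => index 0.
Insert 104: h=6, slots 6,0 occupied => index 1.
Insert 745: h=3, slot 3 empty => index 3.
Insert 188: h=6, slots 6,0,1 occupied => index 2.
Table: [364, 104, 188, 745, ., ., 251]

188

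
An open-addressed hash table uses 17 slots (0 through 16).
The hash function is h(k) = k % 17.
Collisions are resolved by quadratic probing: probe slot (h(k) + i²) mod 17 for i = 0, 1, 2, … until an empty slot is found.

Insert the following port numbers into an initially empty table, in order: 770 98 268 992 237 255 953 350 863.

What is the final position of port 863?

12

770 hashes to 5; slot 5 is free → place at 5.
98 hashes to 13; slot 13 is free → place at 13.
268 hashes to 13; 13 taken → place at 14.
992 hashes to 6; slot 6 is free → place at 6.
237 hashes to 16; slot 16 is free → place at 16.
255 hashes to 0; slot 0 is free → place at 0.
953 hashes to 1; slot 1 is free → place at 1.
350 hashes to 10; slot 10 is free → place at 10.
863 hashes to 13; 13,14,0,5 taken → place at 12.
Table: [255, 953, ., ., ., 770, 992, ., ., ., 350, ., 863, 98, 268, ., 237]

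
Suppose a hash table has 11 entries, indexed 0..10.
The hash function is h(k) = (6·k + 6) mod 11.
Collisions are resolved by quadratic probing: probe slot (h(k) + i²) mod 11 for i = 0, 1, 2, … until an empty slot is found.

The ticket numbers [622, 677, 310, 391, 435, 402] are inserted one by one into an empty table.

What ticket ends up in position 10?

677

Insert 622: h=9, slot 9 empty -> index 9.
Insert 677: h=9, slot 9 occupied -> index 10.
Insert 310: h=7, slot 7 empty -> index 7.
Insert 391: h=9, slots 9,10 occupied -> index 2.
Insert 435: h=9, slots 9,10,2,7 occupied -> index 3.
Insert 402: h=9, slots 9,10,2,7,3 occupied -> index 1.
Table: [_, 402, 391, 435, _, _, _, 310, _, 622, 677]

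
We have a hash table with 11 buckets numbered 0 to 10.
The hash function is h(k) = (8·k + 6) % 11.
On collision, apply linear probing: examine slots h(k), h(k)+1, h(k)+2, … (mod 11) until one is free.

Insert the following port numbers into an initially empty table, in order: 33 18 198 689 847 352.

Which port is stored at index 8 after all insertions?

33: h=6 => slot 6
18: h=7 => slot 7
198: h=6, probe 6,7,8 => slot 8
689: h=7, probe 7,8,9 => slot 9
847: h=6, probe 6,7,8,9,10 => slot 10
352: h=6, probe 6,7,8,9,10,0 => slot 0
Table: [352, ∅, ∅, ∅, ∅, ∅, 33, 18, 198, 689, 847]

198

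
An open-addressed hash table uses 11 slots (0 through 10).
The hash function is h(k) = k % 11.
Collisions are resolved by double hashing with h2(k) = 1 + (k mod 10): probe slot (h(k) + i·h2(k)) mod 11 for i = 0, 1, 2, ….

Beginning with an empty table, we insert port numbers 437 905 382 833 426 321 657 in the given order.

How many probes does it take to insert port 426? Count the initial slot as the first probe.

437: h=8 => slot 8
905: h=3 => slot 3
382: h=8, h2=3, probe 8,0 => slot 0
833: h=8, h2=4, probe 8,1 => slot 1
426: h=8, h2=7, probe 8,4 => slot 4
321: h=2 => slot 2
657: h=8, h2=8, probe 8,5 => slot 5
Table: [382, 833, 321, 905, 426, 657, ., ., 437, ., .]

2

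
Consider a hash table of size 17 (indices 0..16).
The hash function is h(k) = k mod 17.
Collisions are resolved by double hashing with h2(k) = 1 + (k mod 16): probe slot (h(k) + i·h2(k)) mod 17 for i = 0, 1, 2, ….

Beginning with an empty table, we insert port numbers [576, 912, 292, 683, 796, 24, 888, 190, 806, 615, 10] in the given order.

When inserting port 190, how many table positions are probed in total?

576: h=15 -> slot 15
912: h=11 -> slot 11
292: h=3 -> slot 3
683: h=3, h2=12, probe 3,15,10 -> slot 10
796: h=14 -> slot 14
24: h=7 -> slot 7
888: h=4 -> slot 4
190: h=3, h2=15, probe 3,1 -> slot 1
806: h=7, h2=7, probe 7,14,4,11,1,8 -> slot 8
615: h=3, h2=8, probe 3,11,2 -> slot 2
10: h=10, h2=11, probe 10,4,15,9 -> slot 9
Table: [∅, 190, 615, 292, 888, ∅, ∅, 24, 806, 10, 683, 912, ∅, ∅, 796, 576, ∅]

2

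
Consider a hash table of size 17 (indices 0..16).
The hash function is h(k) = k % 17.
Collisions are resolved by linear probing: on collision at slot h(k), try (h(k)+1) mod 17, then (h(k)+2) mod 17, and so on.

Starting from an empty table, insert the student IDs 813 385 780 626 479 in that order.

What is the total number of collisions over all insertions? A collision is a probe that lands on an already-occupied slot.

813: h=14 → slot 14
385: h=11 → slot 11
780: h=15 → slot 15
626: h=14, probe 14,15,16 → slot 16
479: h=3 → slot 3
Table: [∅, ∅, ∅, 479, ∅, ∅, ∅, ∅, ∅, ∅, ∅, 385, ∅, ∅, 813, 780, 626]

2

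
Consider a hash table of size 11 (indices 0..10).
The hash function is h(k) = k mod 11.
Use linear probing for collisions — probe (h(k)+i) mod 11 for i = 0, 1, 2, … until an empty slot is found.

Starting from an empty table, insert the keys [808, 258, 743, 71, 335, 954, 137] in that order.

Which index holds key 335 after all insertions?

9

808: h=5 → slot 5
258: h=5, probe 5,6 → slot 6
743: h=6, probe 6,7 → slot 7
71: h=5, probe 5,6,7,8 → slot 8
335: h=5, probe 5,6,7,8,9 → slot 9
954: h=8, probe 8,9,10 → slot 10
137: h=5, probe 5,6,7,8,9,10,0 → slot 0
Table: [137, ., ., ., ., 808, 258, 743, 71, 335, 954]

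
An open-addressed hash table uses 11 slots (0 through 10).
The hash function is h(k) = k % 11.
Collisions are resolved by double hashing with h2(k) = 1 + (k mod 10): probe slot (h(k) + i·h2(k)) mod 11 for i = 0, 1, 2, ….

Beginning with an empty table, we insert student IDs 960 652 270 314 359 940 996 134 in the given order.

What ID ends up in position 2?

960 hashes to 3; slot 3 is free → place at 3.
652 hashes to 3, h2=3; 3 taken → place at 6.
270 hashes to 6, h2=1; 6 taken → place at 7.
314 hashes to 6, h2=5; 6 taken → place at 0.
359 hashes to 7, h2=10; 7,6 taken → place at 5.
940 hashes to 5, h2=1; 5,6,7 taken → place at 8.
996 hashes to 6, h2=7; 6 taken → place at 2.
134 hashes to 2, h2=5; 2,7 taken → place at 1.
Table: [314, 134, 996, 960, _, 359, 652, 270, 940, _, _]

996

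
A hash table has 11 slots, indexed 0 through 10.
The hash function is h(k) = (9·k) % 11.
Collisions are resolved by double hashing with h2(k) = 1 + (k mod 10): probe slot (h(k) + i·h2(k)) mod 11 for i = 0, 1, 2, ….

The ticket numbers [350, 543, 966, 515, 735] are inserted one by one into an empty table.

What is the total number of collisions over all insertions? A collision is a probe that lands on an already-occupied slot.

4

350: h=4 => slot 4
543: h=3 => slot 3
966: h=4, h2=7, probe 4,0 => slot 0
515: h=4, h2=6, probe 4,10 => slot 10
735: h=4, h2=6, probe 4,10,5 => slot 5
Table: [966, —, —, 543, 350, 735, —, —, —, —, 515]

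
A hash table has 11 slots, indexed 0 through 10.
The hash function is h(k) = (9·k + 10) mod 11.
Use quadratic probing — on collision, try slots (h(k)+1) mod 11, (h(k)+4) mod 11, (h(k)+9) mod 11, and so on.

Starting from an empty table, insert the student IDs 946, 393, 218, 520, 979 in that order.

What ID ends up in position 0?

979

Insert 946: h=10, slot 10 empty → index 10.
Insert 393: h=5, slot 5 empty → index 5.
Insert 218: h=3, slot 3 empty → index 3.
Insert 520: h=4, slot 4 empty → index 4.
Insert 979: h=10, slot 10 occupied → index 0.
Table: [979, —, —, 218, 520, 393, —, —, —, —, 946]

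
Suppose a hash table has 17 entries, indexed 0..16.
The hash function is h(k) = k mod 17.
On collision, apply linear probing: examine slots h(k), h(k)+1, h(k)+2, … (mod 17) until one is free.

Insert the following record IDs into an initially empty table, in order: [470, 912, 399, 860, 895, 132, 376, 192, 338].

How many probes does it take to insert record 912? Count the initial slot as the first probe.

2

470 hashes to 11; slot 11 is free => place at 11.
912 hashes to 11; 11 taken => place at 12.
399 hashes to 8; slot 8 is free => place at 8.
860 hashes to 10; slot 10 is free => place at 10.
895 hashes to 11; 11,12 taken => place at 13.
132 hashes to 13; 13 taken => place at 14.
376 hashes to 2; slot 2 is free => place at 2.
192 hashes to 5; slot 5 is free => place at 5.
338 hashes to 15; slot 15 is free => place at 15.
Table: [∅, ∅, 376, ∅, ∅, 192, ∅, ∅, 399, ∅, 860, 470, 912, 895, 132, 338, ∅]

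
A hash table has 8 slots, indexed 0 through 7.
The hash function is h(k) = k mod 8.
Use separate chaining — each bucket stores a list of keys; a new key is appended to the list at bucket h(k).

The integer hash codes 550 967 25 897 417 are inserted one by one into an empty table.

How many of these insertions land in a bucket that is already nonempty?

550 -> bucket 6
967 -> bucket 7
25 -> bucket 1
897 -> bucket 1 (collision)
417 -> bucket 1 (collision)
Final buckets:
0: ∅
1: 25 -> 897 -> 417
2: ∅
3: ∅
4: ∅
5: ∅
6: 550
7: 967

2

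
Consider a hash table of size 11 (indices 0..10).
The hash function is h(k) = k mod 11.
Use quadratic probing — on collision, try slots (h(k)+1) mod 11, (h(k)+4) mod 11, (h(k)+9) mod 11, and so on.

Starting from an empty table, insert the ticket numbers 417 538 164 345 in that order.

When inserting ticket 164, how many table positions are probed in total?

3

417: h=10 → slot 10
538: h=10, probe 10,0 → slot 0
164: h=10, probe 10,0,3 → slot 3
345: h=4 → slot 4
Table: [538, ∅, ∅, 164, 345, ∅, ∅, ∅, ∅, ∅, 417]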